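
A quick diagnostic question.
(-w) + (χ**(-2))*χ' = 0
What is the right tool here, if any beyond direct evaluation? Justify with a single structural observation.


Technique: separation of variables — solved for the derivative, the right side splits multiplicatively into a function of each variable alone — divide and integrate each side. The equation is exact as it stands too — a potential function exists — though separation reads the split structure directly.


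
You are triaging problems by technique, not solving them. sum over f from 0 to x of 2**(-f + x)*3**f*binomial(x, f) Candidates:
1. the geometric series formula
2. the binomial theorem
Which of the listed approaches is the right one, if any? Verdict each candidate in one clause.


Diagnosis: the binomial theorem — binomial coefficients against complementary powers of 3 and 2: recognize the binomial expansion and resum.
- the geometric series formula — dividing successive terms gives an index-dependent quantity, not a constant.
- the binomial theorem: applicable, and directly so.


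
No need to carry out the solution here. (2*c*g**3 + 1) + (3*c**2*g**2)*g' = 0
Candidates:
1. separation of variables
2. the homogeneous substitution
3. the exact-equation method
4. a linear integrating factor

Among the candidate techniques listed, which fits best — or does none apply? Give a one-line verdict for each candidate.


Method: the exact-equation method — 2*c*g**3 + 1 and 3*c**2*g**2 pass the exactness check on the nose, so no integrating factor in c or g is needed at all.
- separation of variables — no division isolates the independent variable from the unknown.
- the homogeneous substitution: the ratio of the variables does not determine the slope.
- the exact-equation method: applicable, and directly so.
- a linear integrating factor: the unknown enters nonlinearly (through a power, a denominator, or a transcendental function), which the linear integrating-factor recipe cannot absorb as-is — any repair would come from a preliminary substitution, not the factor.


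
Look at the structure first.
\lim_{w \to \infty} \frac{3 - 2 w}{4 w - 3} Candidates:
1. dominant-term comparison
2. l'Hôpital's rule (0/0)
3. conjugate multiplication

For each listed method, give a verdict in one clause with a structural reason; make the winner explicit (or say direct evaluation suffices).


Diagnosis: dominant-term comparison — divide through by the highest power of w; every lower-order term dies and the dominant terms decide the limit.
- dominant-term comparison — yes, a natural case for it.
- l'Hôpital's rule (0/0): viewed as a single quotient this runs to ∞/∞, not the 0/0 clash this candidate addresses; an at-infinity variant of the rule would resolve it, but comparing leading growth reads the answer without differentiating.
- conjugate multiplication: multiplying by a conjugate would not remove any indeterminacy here.


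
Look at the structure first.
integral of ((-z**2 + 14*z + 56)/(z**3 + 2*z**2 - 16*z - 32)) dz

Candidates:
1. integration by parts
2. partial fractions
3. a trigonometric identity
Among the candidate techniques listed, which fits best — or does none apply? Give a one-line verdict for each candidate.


Best approach: partial fractions — with z**3 + 2*z**2 - 16*z - 32 factorable and the degree on top strictly smaller, simple-fraction decomposition is immediate.
- integration by parts: the nonconstant-polynomial-times-standard-kernel pattern (an exp, sine, cosine, or logarithm partner) is absent.
- partial fractions — yes — fits the structure here.
- a trigonometric identity — no sine or cosine appears, so there is nothing for a trigonometric identity to act on.


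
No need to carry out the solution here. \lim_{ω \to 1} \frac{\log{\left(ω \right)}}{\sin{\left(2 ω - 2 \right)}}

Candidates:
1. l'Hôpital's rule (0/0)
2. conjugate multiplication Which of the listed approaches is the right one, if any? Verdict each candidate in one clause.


Best approach: l'Hôpital's rule (0/0) — plug in 1: top and bottom both hit zero, so differentiate each and retry. Expanding numerator and denominator to first order gives the same value — the rule automates exactly that.
- l'Hôpital's rule (0/0): applicable, and directly so.
- conjugate multiplication: there are no radicals in tension whose conjugate would simplify matters.


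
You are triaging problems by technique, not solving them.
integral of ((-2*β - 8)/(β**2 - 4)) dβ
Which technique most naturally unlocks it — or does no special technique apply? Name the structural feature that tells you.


Best approach: partial fractions — β**2 - 4 splits into linear pieces, so the quotient is a sum of simple fractions — decompose before integrating.


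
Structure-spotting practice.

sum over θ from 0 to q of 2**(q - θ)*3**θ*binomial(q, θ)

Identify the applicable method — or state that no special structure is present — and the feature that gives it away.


Method: the binomial theorem — the summand is term θ of a binomial expansion in 3 and 2; the whole sum is a single power.


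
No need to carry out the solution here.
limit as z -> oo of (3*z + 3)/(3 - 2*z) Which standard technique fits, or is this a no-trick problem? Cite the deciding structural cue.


Diagnosis: dominant-term comparison — at large z only the top-degree terms survive; compare the leading terms and the limit falls out. As a single quotient, the ∞/∞ shape would yield to repeated differentiation as well — the growth comparison gets there in one look.


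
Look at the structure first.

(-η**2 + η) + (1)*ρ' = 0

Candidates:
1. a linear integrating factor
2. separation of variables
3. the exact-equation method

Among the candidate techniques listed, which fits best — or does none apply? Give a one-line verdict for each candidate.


Best approach: no special technique — solved for the derivative, no ρ appears — this is antidifferentiation in η wearing ODE clothing.
- a linear integrating factor — with the unknown absent the integrating factor is a formality; direct integration is the working structure.
- separation of variables: with no unknown in the slope, separating variables is a formality — the equation integrates directly.
- the exact-equation method: the unknown never enters the equation — exactness holds emptily, with nothing for the method to add.


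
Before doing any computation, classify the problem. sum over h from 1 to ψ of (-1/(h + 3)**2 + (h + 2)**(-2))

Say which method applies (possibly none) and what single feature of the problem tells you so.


Diagnosis: telescoping — each term adds (h + 2)**(-2) and subtracts the same expression advanced one index; that subtracted piece cancels against the next term's added copy — only the boundary terms survive.


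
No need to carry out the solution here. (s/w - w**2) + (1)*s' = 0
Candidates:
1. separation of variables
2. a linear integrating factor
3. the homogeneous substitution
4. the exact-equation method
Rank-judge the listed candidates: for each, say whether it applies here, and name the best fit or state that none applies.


Method: a linear integrating factor — linear in the unknown with genuine forcing: multiply through by the exponential of the integrated coefficient and the left side closes into one derivative.
- separation of variables: the two dependences are entangled, not a clean product of one-variable pieces.
- a linear integrating factor: yes, a natural case for it.
- the homogeneous substitution: the ratio of the variables does not determine the slope.
- the exact-equation method — the mixed-partials test fails on this split — it is not an exact differential as presented.


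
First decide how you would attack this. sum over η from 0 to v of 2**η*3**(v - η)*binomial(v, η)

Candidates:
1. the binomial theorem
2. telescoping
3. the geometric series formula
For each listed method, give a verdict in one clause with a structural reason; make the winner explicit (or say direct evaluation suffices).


Diagnosis: the binomial theorem — terms weighting binomial(v, η) against matched powers of 2 and 3 reassemble into (2 + 3)^v by the binomial theorem.
- the binomial theorem: a fit — the right tool for this form.
- telescoping: computed from the summand as displayed, the partial sums build up without the pairwise collapse telescoping exploits.
- the geometric series formula — there is no constant term-to-term ratio.


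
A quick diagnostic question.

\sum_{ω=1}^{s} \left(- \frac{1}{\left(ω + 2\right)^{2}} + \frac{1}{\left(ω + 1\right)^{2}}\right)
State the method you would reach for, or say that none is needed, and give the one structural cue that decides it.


Verdict: telescoping — the summand is \frac{1}{\left(ω + 1\right)^{2}} minus the same expression shifted by one, so consecutive terms cancel in pairs.


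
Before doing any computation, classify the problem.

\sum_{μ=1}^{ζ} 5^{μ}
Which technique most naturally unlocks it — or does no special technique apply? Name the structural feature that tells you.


Best approach: the geometric series formula — term-over-term division gives 5 every time — index-free ratio, geometric sum formula applies.


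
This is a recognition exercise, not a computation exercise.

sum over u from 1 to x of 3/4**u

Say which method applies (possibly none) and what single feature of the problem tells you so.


Technique: the geometric series formula — consecutive terms stand in a fixed index-free ratio — the geometric sum formula closes it.


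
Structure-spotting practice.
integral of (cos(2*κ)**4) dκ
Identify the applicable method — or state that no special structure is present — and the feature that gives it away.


Verdict: a trigonometric identity — even powers like cos(2*κ)**4 never integrate directly; the half-angle identity lowers the degree first.


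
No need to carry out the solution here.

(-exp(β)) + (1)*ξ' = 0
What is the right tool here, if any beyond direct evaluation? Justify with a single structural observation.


Verdict: no special technique — the slope is a pure function of β; integrate both sides and be done.


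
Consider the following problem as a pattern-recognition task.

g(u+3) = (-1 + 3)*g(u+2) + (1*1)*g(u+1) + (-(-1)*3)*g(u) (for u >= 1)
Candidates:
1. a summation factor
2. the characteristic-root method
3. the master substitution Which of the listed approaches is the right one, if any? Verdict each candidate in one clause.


Verdict: the characteristic-root method — the recurrence is linear and homogeneous with constant coefficients, so the ansatz r^u turns it into a polynomial equation for r.
- a summation factor — a summation factor telescopes one-step recursions; this one carries higher-order memory.
- the characteristic-root method — yes — fits the structure here.
- the master substitution: this is shift-type recursion, outside the divide-and-conquer template.


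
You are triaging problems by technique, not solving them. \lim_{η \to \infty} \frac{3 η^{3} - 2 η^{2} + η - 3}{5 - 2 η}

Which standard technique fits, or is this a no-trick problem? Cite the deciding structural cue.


Best approach: dominant-term comparison — as η grows, only the highest-degree terms matter — compare leading terms and read the limit off. l'Hôpital's at-infinity variant applies to the expression viewed as a single quotient; the leading-term comparison is the direct route.


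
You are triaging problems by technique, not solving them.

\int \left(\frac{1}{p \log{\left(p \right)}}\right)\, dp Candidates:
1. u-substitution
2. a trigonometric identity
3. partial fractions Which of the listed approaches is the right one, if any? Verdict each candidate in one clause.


Best approach: u-substitution — collected, the integrand has one factor that is, up to a constant, the derivative of an inner expression the rest depends on — substitute for that inner expression.
- u-substitution: yes — fits the structure here.
- a trigonometric identity: with no trigonometric functions present, identity rewriting has no target.
- partial fractions: there is no rational-function structure to decompose.


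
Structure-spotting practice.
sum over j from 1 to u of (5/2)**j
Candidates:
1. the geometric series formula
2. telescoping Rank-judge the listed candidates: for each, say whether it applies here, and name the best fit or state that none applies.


Diagnosis: the geometric series formula — each summand is the previous one scaled by 5/2; that constant multiplier is itself the geometric structure.
- the geometric series formula: yes, a natural case for it.
- telescoping: neither a shifted-difference shape nor integer-spaced poles are present.


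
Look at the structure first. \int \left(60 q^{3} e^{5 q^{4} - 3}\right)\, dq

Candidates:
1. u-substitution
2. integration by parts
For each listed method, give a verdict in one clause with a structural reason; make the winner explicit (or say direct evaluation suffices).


Method: u-substitution — collected, the integrand has one factor that is, up to a constant, the derivative of an inner expression the rest depends on — substitute for that inner expression.
- u-substitution — yes, a natural case for it.
- integration by parts — a polynomial factor is present, but its partner is not an exp, sine, or cosine of a degree-1 argument, nor a logarithm.


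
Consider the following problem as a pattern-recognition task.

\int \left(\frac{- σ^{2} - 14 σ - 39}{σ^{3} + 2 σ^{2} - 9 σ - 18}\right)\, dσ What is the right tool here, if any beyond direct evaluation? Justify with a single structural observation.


Best approach: partial fractions — break σ^{3} + 2 σ^{2} - 9 σ - 18 into its roots and the integral splits into logarithm-sized bites.


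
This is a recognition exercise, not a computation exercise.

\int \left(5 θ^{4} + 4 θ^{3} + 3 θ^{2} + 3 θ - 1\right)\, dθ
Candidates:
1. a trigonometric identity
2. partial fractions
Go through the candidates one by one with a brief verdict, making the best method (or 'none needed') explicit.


Best approach: no special technique — the integrand is a sum of constant multiples of powers of θ — integrate term by term.
- a trigonometric identity — with no trigonometric functions present, identity rewriting has no target.
- partial fractions: the expression is not a ratio of polynomials that decomposes further.


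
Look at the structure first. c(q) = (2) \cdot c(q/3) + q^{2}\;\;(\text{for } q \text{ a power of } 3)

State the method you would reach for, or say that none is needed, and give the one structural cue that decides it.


Diagnosis: the master substitution — the argument shrinks by the factor 3, so measure the index on a logarithmic scale and the recursion becomes a shift.


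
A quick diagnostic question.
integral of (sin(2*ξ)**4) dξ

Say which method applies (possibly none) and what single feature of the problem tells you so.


Diagnosis: a trigonometric identity — sin(2*ξ)**4 carries an even exponent — trade it for double-angle cosines before integrating.


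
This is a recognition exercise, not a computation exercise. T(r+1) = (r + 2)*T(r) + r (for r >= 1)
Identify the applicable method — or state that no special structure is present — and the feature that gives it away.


Method: a summation factor — with the index-dependent coefficient r + 2, dividing by the cumulative product turns the left side into a pure difference.


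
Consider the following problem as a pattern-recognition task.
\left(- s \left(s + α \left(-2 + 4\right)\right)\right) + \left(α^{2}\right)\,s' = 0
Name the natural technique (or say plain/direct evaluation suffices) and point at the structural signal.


Technique: the homogeneous substitution — the slope's numerator and denominator have matching total degree, so it depends only on s/α and the ratio substitution collapses it. A Bernoulli substitution is a fair alternative on this equation directly; the homogeneous reading takes it as given.


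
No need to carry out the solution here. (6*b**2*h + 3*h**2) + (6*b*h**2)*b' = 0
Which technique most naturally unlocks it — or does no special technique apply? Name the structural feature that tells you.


Verdict: the exact-equation method — this form is already the differential of something: the matching mixed partials of 6*b**2*h + 3*h**2 and 6*b*h**2 prove it.


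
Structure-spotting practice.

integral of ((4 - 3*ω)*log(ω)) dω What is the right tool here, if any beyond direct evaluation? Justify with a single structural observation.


Diagnosis: integration by parts — the presence of log(ω) against a polynomial factor is the standard differentiate-the-log setup.


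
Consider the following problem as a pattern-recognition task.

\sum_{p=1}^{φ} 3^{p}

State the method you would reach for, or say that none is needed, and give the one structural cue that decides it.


Verdict: the geometric series formula — consecutive terms stand in a fixed index-free ratio — the geometric sum formula closes it.


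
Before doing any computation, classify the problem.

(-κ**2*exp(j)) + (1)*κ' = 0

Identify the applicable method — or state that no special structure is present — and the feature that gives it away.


Method: separation of variables — a product of single-variable factors, exp(j) and κ**2 — the textbook separable form.


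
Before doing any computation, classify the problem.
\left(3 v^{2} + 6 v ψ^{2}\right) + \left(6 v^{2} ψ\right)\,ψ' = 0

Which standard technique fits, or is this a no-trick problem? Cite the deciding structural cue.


Technique: the exact-equation method — equality of cross partials is the green light — assemble the potential function term by term.


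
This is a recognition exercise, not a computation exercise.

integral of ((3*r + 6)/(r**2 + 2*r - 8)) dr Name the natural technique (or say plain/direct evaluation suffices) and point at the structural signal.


Method: partial fractions — r**2 + 2*r - 8 splits into linear pieces, so the quotient is a sum of simple fractions — decompose before integrating.


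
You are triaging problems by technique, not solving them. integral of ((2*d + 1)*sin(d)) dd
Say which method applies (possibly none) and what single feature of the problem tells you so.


Verdict: integration by parts — a polynomial 2*d + 1 against the kernel sin(d) is the signature bounded-ladder case for integration by parts.


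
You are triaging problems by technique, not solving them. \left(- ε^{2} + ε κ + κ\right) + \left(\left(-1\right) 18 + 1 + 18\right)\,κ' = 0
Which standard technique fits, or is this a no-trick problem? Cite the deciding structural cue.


Best approach: a linear integrating factor — linear in the unknown with genuine forcing: multiply through by the exponential of the integrated coefficient and the left side closes into one derivative.


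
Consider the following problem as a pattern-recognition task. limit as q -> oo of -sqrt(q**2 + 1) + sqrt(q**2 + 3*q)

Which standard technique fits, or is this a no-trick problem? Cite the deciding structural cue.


Method: conjugate multiplication — neither sqrt(q**2 + 3*q) nor sqrt(q**2 + 1) converges alone, so rewrite their difference as a conjugate-rationalized quotient first.


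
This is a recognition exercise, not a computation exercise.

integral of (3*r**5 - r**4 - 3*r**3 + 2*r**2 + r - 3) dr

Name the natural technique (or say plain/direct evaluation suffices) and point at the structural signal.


Technique: no special technique — the integrand is a sum of constant multiples of powers of r — integrate term by term.


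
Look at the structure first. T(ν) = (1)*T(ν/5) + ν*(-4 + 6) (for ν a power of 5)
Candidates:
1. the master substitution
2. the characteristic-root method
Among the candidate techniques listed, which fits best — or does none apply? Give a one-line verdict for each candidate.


Diagnosis: the master substitution — index division is the fingerprint: ν/5 in the recursive call means substitute ν = 5^m.
- the master substitution — yes — fits the structure here.
- the characteristic-root method — a divided-index call is not the fixed-shift linear shape that characteristic roots solve.


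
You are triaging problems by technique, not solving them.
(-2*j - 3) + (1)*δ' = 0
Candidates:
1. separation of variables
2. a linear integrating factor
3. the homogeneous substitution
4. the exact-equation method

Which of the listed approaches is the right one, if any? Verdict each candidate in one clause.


Verdict: no special technique — solved for the derivative, δ never appears on the right — this is a direct integration in j, not a differential-equations problem at heart.
- separation of variables: separation is only trivially available — with the unknown absent from the slope this is a direct integration, not a separation problem.
- a linear integrating factor: the linear template holds only trivially here (the unknown is absent, so the coefficient is zero) — the method is not the natural label.
- the homogeneous substitution — the ratio substitution does not collapse this equation.
- the exact-equation method — no dependence on the unknown anywhere: exactness is a label without content here.


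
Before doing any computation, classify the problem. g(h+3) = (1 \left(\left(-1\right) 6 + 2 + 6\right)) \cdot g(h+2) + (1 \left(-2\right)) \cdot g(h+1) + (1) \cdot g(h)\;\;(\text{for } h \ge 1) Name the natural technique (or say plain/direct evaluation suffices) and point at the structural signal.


Method: the characteristic-root method — try a geometric ansatz r^h: constant coefficients turn the recurrence into one polynomial equation in r.


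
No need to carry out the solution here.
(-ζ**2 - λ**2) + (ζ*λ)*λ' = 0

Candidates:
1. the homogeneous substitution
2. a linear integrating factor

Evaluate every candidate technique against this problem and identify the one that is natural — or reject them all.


Diagnosis: the homogeneous substitution — the slope is degree-zero homogeneous: the ratio substitution v = λ/ζ collapses it. A Bernoulli substitution is a fair alternative on this equation directly; the homogeneous reading takes it as given.
- the homogeneous substitution — applicable, and directly so.
- a linear integrating factor — the unknown enters nonlinearly (through a power, a denominator, or a transcendental function), which the linear integrating-factor recipe cannot absorb as-is — any repair would come from a preliminary substitution, not the factor.


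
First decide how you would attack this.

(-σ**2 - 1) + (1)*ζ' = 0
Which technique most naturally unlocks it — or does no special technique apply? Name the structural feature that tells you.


Best approach: no special technique — solved for the derivative, no ζ appears — this is antidifferentiation in σ wearing ODE clothing.


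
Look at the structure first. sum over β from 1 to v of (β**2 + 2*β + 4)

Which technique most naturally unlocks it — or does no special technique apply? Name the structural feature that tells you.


Technique: no special technique — nothing telescopes and nothing is geometric; polynomial terms in β sum term by term.


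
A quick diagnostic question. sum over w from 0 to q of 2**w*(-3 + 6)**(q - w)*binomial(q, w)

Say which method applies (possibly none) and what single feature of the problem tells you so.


Method: the binomial theorem — binomial coefficients against complementary powers of 2 and (-3 + 6): recognize the binomial expansion and resum.


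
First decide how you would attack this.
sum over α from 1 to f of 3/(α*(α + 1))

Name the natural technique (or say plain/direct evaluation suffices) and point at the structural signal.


Best approach: telescoping — split 3/(α*(α + 1)) by partial fractions and the pieces are one function at shifted arguments — interior terms cancel.


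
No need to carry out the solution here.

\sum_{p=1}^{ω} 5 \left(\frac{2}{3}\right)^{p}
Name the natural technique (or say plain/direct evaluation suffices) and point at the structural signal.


Verdict: the geometric series formula — term-over-term division gives \frac{2}{3} every time — index-free ratio, geometric sum formula applies.


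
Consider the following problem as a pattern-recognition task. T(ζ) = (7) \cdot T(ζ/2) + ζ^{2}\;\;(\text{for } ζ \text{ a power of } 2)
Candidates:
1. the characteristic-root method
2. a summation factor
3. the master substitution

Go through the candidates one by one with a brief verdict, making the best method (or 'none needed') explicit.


Method: the master substitution — the argument shrinks by the factor 2, so measure the index on a logarithmic scale and the recursion becomes a shift.
- the characteristic-root method — a divided-index call is not the fixed-shift linear shape that characteristic roots solve.
- a summation factor — the recursion divides its index rather than shifting it — there is no previous-term chain for a summation factor to telescope.
- the master substitution: yes, a natural case for it.


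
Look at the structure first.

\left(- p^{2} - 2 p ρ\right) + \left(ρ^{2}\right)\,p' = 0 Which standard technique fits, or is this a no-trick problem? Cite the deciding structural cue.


Method: the homogeneous substitution — solved for the derivative, the right side is unchanged under scaling ρ and p together — it depends only on the ratio p/ρ, so substitute a single ratio variable. This doubles as a Bernoulli equation in the unknown as written; the homogeneous route needs no setup at all.


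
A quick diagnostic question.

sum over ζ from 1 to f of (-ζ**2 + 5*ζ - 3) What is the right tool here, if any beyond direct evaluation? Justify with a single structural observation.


Verdict: no special technique — nothing telescopes and nothing is geometric; polynomial terms in ζ sum term by term.


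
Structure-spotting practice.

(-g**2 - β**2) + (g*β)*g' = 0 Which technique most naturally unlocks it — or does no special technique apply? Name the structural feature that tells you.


Diagnosis: the homogeneous substitution — the slope's numerator and denominator have matching total degree, so it depends only on g/β and the ratio substitution collapses it. Rearranged, this also fits the Bernoulli template directly; the homogeneous substitution reads the structure without the rearrangement.


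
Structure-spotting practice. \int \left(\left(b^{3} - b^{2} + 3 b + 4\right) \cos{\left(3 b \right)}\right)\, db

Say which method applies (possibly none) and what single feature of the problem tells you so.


Diagnosis: integration by parts — a polynomial b^{3} - b^{2} + 3 b + 4 against the kernel \cos{\left(3 b \right)} is the signature bounded-ladder case for integration by parts.


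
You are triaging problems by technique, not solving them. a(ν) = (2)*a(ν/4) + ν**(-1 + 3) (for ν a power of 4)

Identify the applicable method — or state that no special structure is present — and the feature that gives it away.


Best approach: the master substitution — recursion at ν/4 is multiplicative in the index; logarithmic reindexing via ν = 4^m linearizes it.


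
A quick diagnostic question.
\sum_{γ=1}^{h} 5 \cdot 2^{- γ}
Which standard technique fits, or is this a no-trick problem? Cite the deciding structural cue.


Diagnosis: the geometric series formula — consecutive terms stand in a fixed index-free ratio — the geometric sum formula closes it.


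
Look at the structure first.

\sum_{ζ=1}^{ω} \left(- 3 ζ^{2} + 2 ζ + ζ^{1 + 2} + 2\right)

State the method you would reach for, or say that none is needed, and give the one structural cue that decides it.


Technique: no special technique — this is bookkeeping, not technique: standard formulas for sums of constant-multiple powers of ζ apply termwise.


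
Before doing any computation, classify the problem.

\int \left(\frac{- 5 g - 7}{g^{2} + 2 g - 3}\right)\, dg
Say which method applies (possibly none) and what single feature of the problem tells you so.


Diagnosis: partial fractions — the factorization of g^{2} + 2 g - 3 is the whole battle; after it, each term is a table integral.


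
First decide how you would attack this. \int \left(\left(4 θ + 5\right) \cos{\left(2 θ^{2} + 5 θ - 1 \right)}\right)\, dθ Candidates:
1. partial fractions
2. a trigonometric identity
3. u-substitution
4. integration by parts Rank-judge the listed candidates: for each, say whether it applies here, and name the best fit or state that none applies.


Diagnosis: u-substitution — read it as f(2 θ^{2} + 5 θ - 1) times a constant multiple of d(2 θ^{2} + 5 θ - 1): one substitution, u = 2 θ^{2} + 5 θ - 1, finishes it.
- partial fractions: there is no rational-function structure to decompose.
- a trigonometric identity: the trigonometric factor has no even power to reduce and no cross-frequency product to convert — the standard power-reduction and product-to-sum identities do not engage it.
- u-substitution: yes, a natural case for it.
- integration by parts: the non-polynomial partner is not one of the parts kernels — exp, sine, or cosine with a degree-1 argument, or a logarithm.


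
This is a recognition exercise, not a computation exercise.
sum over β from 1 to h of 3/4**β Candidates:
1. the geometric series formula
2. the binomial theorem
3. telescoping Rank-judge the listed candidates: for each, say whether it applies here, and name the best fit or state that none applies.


Verdict: the geometric series formula — consecutive terms stand in a fixed index-free ratio — the geometric sum formula closes it.
- the geometric series formula: applicable, and directly so.
- the binomial theorem — the terms do not reassemble into a binomial power.
- telescoping — neither a shifted-difference shape nor integer-spaced poles are present.


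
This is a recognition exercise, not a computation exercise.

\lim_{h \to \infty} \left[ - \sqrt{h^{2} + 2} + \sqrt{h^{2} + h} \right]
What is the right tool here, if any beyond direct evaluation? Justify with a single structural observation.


Best approach: conjugate multiplication — an infinity-minus-infinity difference with a surviving radical — multiply by the conjugate to cancel the divergence.


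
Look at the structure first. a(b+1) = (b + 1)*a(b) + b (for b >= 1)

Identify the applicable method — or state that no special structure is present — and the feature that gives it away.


Technique: a summation factor — rescale the sequence by the product of the weights b + 1 so far — the recurrence collapses to a plain running sum.


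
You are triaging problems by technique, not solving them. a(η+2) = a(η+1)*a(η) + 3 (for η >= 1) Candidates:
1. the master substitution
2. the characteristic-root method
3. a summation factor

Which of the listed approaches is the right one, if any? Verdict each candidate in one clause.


Best approach: no special technique — a nonlinear dependence on earlier terms breaks linearity, and with it every superposition-based closed form.
- the master substitution: this is shift-type recursion, outside the divide-and-conquer template.
- the characteristic-root method: the recursion is nonlinear in the sequence values, so no linear-modes ansatz applies.
- a summation factor — no summation factor applies — the rule is not linear in the sequence values.


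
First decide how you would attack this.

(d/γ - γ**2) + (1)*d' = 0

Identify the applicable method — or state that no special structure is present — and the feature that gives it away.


Method: a linear integrating factor — the unknown enters only to the first power against a nonzero forcing term — the integrating-factor template applies directly.


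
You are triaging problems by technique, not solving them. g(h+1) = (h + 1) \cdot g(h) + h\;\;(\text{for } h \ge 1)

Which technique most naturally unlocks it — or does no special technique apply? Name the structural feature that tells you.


Best approach: a summation factor — with the index-dependent coefficient h + 1, dividing by the cumulative product turns the left side into a pure difference.


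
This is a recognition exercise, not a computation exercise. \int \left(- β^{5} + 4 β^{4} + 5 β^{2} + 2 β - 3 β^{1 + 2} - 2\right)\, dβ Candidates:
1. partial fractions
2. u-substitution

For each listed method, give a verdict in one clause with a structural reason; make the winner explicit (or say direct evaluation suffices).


Best approach: no special technique — scan for structure and find none: constant multiples of powers of β, integrate directly.
- partial fractions: there is no rational-function structure to decompose.
- u-substitution: any workable substitution here is cosmetic — the integrand is already in directly integrable form.


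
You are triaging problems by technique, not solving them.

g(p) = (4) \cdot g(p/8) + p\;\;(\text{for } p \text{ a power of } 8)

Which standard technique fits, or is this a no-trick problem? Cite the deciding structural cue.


Diagnosis: the master substitution — the argument shrinks by the factor 8, so measure the index on a logarithmic scale and the recursion becomes a shift.


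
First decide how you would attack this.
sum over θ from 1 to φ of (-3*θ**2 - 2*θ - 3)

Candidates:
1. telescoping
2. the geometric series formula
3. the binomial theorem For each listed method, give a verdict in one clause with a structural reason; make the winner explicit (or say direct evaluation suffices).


Diagnosis: no special technique — constant-multiple powers of θ with no cancellation partners and no common ratio — use the standard power-sum formulas.
- telescoping — the terms as presented offer no neighboring cancellation — a telescoping rewrite may exist, but the displayed structure does not hand one over.
- the geometric series formula — the term-to-term ratio drifts with the index — the one thing the geometric formula cannot absorb.
- the binomial theorem — the terms lack the binomial-coefficient-weighted complementary-power pattern of an expansion.


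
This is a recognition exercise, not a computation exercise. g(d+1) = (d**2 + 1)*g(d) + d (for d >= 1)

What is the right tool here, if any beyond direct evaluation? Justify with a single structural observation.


Best approach: a summation factor — normalize by the running product of d**2 + 1: the left side becomes a difference, and differences sum.


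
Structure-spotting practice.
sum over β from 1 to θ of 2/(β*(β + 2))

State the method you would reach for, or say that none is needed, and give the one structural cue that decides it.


Verdict: telescoping — the summand 2/(β*(β + 2)) decomposes into fractions whose poles differ by an integer shift — the series collapses.


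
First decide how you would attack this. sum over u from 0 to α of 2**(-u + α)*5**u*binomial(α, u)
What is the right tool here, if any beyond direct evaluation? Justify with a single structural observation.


Diagnosis: the binomial theorem — the summand is term u of a binomial expansion in 5 and 2; the whole sum is a single power.


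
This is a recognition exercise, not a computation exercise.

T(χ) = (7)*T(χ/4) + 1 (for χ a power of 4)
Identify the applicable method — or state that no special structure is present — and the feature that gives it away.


Verdict: the master substitution — the argument contracts 4-fold per step: reindex χ exponentially and solve the linear recurrence in the new index.


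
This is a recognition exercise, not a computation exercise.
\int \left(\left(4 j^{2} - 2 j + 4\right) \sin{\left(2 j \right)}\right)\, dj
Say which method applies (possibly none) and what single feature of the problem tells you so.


Diagnosis: integration by parts — the integrand splits as 4 j^{2} - 2 j + 4 times \sin{\left(2 j \right)} — repeatedly differentiating the polynomial part kills it, which is the parts ladder.


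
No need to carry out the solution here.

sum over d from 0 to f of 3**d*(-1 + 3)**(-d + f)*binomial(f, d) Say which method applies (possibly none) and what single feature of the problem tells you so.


Verdict: the binomial theorem — the summand is term d of a binomial expansion in 3 and (-1 + 3); the whole sum is a single power.


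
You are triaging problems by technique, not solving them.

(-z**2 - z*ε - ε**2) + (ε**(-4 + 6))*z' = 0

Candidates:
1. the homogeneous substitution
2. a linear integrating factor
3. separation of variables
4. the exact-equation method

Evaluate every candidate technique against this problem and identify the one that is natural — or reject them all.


Method: the homogeneous substitution — the slope's numerator and denominator have matching total degree, so it depends only on z/ε and the ratio substitution collapses it.
- the homogeneous substitution — applicable, and directly so.
- a linear integrating factor: a nonlinear term in the unknown puts this outside the integrating-factor template.
- separation of variables: no division isolates the independent variable from the unknown.
- the exact-equation method: no potential function has this form as its differential, as written.


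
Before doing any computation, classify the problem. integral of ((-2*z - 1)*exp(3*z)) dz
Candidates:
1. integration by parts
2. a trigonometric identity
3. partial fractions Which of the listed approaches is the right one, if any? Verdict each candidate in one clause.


Method: integration by parts — differentiate -2*z - 1, integrate exp(3*z): each pass lowers the polynomial degree, so parts terminates.
- integration by parts: yes — fits the structure here.
- a trigonometric identity — there is no trigonometric structure at all — the integrand carries no sine or cosine to rewrite.
- partial fractions: there is no rational-function structure to decompose.


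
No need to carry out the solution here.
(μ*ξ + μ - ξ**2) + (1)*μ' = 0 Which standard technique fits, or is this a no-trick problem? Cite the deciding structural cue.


Technique: a linear integrating factor — the unknown enters only to the first power against a nonzero forcing term — the integrating-factor template applies directly.


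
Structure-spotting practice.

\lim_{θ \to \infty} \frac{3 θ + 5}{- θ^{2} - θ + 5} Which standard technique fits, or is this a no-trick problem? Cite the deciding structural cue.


Method: dominant-term comparison — at large θ only the top-degree terms survive; compare the leading terms and the limit falls out. l'Hôpital's at-infinity variant applies to the expression viewed as a single quotient; the leading-term comparison is the direct route.


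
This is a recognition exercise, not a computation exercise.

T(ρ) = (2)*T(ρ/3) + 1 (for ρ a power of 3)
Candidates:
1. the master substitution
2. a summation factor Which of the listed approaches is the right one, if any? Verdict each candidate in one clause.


Diagnosis: the master substitution — index division is the fingerprint: ρ/3 in the recursive call means substitute ρ = 3^m.
- the master substitution: yes, a natural case for it.
- a summation factor: a divided-index call is outside the fixed-shift first-order family a summation factor normalizes.


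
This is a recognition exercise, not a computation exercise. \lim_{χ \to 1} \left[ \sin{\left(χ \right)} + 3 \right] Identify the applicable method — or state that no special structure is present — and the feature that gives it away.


Method: no special technique — nothing blocks direct substitution at 1: plug in and finish.


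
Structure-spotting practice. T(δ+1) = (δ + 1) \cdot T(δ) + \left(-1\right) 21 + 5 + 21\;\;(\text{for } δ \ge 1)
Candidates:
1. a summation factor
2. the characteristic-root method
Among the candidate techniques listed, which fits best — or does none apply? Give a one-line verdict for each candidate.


Verdict: a summation factor — the coefficient δ + 1 drifts with the index, so no fixed root exists; normalizing by the cumulative product telescopes it.
- a summation factor: a fit — the right tool for this form.
- the characteristic-root method: the coefficients change with the index, which the root method cannot absorb.
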